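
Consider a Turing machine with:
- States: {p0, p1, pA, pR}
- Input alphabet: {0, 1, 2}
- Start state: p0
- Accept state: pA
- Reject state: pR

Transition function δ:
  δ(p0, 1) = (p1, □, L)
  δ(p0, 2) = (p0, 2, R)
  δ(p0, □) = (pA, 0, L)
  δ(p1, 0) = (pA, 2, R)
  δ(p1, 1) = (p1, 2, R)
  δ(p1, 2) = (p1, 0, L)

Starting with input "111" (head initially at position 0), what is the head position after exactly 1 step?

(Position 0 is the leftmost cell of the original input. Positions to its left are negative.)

Execution trace (head position shown):
Step 0: [p0]111  (head at position 0)
Step 1: move left → [p1]□□11  (head at position -1)

After 1 step, the head is at position -1.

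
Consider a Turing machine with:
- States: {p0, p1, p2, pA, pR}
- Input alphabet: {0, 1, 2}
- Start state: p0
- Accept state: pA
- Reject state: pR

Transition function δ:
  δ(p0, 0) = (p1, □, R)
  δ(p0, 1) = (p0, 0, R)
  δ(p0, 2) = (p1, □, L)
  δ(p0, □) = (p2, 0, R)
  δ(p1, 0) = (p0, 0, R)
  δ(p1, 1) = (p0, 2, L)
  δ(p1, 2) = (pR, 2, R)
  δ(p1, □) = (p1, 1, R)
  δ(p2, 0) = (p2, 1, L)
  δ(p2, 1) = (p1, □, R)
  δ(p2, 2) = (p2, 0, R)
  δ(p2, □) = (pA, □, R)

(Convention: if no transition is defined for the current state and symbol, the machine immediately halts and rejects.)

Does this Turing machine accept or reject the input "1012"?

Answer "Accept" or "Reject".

Execution trace:
Initial: [p0]1012
Step 1: δ(p0, 1) = (p0, 0, R) → 0[p0]012
Step 2: δ(p0, 0) = (p1, □, R) → 0□[p1]12
Step 3: δ(p1, 1) = (p0, 2, L) → 0[p0]□22
Step 4: δ(p0, □) = (p2, 0, R) → 00[p2]22
Step 5: δ(p2, 2) = (p2, 0, R) → 000[p2]2
Step 6: δ(p2, 2) = (p2, 0, R) → 0000[p2]□
Step 7: δ(p2, □) = (pA, □, R) → 0000□[pA]□

The machine reaches the accept state pA and halts.

Answer: Accept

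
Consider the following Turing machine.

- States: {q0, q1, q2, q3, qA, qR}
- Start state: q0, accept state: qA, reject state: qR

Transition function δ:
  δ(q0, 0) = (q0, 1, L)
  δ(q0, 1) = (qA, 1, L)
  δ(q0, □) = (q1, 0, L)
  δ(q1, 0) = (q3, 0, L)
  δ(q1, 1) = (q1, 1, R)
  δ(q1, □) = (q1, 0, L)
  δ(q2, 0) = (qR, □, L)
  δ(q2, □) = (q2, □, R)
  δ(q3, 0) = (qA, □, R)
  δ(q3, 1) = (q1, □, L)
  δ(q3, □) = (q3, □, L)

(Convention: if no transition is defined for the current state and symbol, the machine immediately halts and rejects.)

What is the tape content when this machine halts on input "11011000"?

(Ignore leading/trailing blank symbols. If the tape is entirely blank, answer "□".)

Execution trace:
Initial: [q0]11011000
Step 1: δ(q0, 1) = (qA, 1, L) → [qA]□11011000

The machine reaches the accept state qA and halts.

Final tape (ignoring leading/trailing blanks): 11011000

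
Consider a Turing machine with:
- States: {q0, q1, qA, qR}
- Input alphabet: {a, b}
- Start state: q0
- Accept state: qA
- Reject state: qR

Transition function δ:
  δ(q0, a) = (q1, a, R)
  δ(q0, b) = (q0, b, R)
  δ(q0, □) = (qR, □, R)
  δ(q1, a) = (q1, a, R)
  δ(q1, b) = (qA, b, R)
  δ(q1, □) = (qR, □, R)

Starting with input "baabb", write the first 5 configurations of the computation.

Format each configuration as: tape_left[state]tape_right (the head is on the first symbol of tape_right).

Transitions applied:
Step 1: δ(q0, b) = (q0, b, R)
Step 2: δ(q0, a) = (q1, a, R)
Step 3: δ(q1, a) = (q1, a, R)
Step 4: δ(q1, b) = (qA, b, R)

The first 5 configurations are:
[q0]baabb ⊢ b[q0]aabb ⊢ ba[q1]abb ⊢ baa[q1]bb ⊢ baab[qA]b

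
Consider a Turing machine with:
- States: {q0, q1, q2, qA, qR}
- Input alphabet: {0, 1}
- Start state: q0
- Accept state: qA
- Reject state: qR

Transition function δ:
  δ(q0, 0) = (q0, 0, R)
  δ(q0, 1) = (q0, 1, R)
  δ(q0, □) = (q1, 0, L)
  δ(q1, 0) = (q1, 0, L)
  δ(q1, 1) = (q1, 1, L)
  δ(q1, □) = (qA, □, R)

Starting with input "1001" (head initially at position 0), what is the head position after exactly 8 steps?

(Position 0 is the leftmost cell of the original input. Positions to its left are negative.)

Execution trace (head position shown):
Step 0: [q0]1001  (head at position 0)
Step 1: move right → 1[q0]001  (head at position 1)
Step 2: move right → 10[q0]01  (head at position 2)
Step 3: move right → 100[q0]1  (head at position 3)
Step 4: move right → 1001[q0]□  (head at position 4)
Step 5: move left → 100[q1]10  (head at position 3)
Step 6: move left → 10[q1]010  (head at position 2)
Step 7: move left → 1[q1]0010  (head at position 1)
Step 8: move left → [q1]10010  (head at position 0)

After 8 steps, the head is at position 0.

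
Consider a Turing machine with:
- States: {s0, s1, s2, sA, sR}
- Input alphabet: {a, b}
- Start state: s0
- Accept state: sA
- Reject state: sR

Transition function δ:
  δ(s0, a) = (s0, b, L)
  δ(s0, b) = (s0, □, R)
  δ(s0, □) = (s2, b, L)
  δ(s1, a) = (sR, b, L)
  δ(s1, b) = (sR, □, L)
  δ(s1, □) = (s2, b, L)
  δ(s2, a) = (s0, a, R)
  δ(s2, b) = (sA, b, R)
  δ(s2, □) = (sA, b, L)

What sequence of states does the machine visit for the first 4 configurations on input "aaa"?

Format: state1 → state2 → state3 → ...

Execution trace:
Initial: [s0]aaa
Step 1: δ(s0, a) = (s0, b, L) → [s0]□baa
Step 2: δ(s0, □) = (s2, b, L) → [s2]□bbaa
Step 3: δ(s2, □) = (sA, b, L) → [sA]□bbbaa

The machine reaches the accept state sA and halts.

State sequence: s0 → s0 → s2 → sA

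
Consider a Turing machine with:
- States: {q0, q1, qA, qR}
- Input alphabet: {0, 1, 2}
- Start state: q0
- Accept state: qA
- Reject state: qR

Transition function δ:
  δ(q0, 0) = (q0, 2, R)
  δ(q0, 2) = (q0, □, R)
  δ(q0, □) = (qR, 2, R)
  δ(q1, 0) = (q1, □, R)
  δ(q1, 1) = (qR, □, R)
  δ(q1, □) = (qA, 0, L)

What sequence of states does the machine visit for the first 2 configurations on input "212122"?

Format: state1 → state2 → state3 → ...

Execution trace:
Initial: [q0]212122
Step 1: δ(q0, 2) = (q0, □, R) → □[q0]12122

No transition is defined for δ(q0, 1). By convention the machine halts and rejects.

State sequence: q0 → q0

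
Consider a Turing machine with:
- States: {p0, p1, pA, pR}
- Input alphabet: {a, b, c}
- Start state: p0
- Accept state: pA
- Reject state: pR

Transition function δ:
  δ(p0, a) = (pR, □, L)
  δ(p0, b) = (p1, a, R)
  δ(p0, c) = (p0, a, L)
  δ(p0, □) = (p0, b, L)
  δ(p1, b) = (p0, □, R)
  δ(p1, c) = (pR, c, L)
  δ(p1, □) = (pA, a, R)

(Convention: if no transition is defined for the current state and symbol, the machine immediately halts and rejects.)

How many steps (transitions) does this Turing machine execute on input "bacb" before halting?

Execution trace:
Initial: [p0]bacb
Step 1: δ(p0, b) = (p1, a, R) → a[p1]acb

No transition is defined for δ(p1, a). By convention the machine halts and rejects.

The machine executed 1 step before halting.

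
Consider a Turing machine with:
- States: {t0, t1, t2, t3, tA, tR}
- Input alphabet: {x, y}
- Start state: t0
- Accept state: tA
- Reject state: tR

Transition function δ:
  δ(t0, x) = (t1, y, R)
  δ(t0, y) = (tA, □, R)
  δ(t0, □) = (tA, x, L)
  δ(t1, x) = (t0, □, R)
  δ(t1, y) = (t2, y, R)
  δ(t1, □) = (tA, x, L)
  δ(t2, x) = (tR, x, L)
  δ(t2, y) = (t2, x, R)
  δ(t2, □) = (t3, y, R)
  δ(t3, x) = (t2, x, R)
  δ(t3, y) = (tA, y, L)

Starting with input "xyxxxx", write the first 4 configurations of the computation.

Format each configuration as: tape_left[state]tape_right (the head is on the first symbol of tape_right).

Transitions applied:
Step 1: δ(t0, x) = (t1, y, R)
Step 2: δ(t1, y) = (t2, y, R)
Step 3: δ(t2, x) = (tR, x, L)

The first 4 configurations are:
[t0]xyxxxx ⊢ y[t1]yxxxx ⊢ yy[t2]xxxx ⊢ y[tR]yxxxx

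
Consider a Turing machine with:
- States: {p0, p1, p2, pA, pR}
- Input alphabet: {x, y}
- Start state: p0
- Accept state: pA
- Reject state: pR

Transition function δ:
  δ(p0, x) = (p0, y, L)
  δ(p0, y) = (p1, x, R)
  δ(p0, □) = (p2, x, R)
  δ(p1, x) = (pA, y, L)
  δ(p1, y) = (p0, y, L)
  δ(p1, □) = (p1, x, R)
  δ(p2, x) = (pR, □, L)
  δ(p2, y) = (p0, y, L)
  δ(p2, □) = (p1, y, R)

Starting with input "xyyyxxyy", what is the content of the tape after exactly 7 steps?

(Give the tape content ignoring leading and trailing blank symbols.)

Execution trace:
Initial: [p0]xyyyxxyy
Step 1: δ(p0, x) = (p0, y, L) → [p0]□yyyyxxyy
Step 2: δ(p0, □) = (p2, x, R) → x[p2]yyyyxxyy
Step 3: δ(p2, y) = (p0, y, L) → [p0]xyyyyxxyy
Step 4: δ(p0, x) = (p0, y, L) → [p0]□yyyyyxxyy
Step 5: δ(p0, □) = (p2, x, R) → x[p2]yyyyyxxyy
Step 6: δ(p2, y) = (p0, y, L) → [p0]xyyyyyxxyy
Step 7: δ(p0, x) = (p0, y, L) → [p0]□yyyyyyxxyy

After 7 steps, the tape (ignoring leading/trailing blanks) is: yyyyyyxxyy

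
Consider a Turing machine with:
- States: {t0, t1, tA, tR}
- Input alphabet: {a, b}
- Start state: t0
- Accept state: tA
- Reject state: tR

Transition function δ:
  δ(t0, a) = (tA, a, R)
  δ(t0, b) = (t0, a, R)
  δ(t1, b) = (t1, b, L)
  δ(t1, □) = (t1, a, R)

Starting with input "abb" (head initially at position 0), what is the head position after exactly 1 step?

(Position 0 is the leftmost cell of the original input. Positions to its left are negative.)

Execution trace (head position shown):
Step 0: [t0]abb  (head at position 0)
Step 1: move right → a[tA]bb  (head at position 1)

After 1 step, the head is at position 1.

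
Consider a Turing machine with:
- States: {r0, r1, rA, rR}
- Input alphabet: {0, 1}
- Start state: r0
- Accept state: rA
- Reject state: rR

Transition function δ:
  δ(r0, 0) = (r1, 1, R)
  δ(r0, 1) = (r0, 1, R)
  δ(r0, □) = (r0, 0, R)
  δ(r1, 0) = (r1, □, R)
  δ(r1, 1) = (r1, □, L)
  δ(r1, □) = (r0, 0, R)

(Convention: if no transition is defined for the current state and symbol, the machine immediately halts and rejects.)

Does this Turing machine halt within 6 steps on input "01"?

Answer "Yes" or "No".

Execution trace:
Initial: [r0]01
Step 1: δ(r0, 0) = (r1, 1, R) → 1[r1]1
Step 2: δ(r1, 1) = (r1, □, L) → [r1]1□
Step 3: δ(r1, 1) = (r1, □, L) → [r1]□□□
Step 4: δ(r1, □) = (r0, 0, R) → 0[r0]□□
Step 5: δ(r0, □) = (r0, 0, R) → 00[r0]□
Step 6: δ(r0, □) = (r0, 0, R) → 000[r0]□

The machine has not reached a halting state after 6 steps.
The machine did not halt within the 6-step bound.

Answer: No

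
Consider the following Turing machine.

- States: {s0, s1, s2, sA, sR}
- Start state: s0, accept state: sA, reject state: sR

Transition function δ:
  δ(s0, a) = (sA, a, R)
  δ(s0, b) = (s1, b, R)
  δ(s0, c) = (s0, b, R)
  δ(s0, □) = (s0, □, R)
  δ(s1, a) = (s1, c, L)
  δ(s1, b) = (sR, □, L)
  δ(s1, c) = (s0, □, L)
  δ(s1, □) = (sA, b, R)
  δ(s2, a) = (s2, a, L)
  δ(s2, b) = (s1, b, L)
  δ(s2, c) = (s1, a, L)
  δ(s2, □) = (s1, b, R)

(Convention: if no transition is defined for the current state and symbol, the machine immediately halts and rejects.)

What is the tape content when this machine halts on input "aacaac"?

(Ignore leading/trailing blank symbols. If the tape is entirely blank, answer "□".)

Execution trace:
Initial: [s0]aacaac
Step 1: δ(s0, a) = (sA, a, R) → a[sA]acaac

The machine reaches the accept state sA and halts.

Final tape (ignoring leading/trailing blanks): aacaac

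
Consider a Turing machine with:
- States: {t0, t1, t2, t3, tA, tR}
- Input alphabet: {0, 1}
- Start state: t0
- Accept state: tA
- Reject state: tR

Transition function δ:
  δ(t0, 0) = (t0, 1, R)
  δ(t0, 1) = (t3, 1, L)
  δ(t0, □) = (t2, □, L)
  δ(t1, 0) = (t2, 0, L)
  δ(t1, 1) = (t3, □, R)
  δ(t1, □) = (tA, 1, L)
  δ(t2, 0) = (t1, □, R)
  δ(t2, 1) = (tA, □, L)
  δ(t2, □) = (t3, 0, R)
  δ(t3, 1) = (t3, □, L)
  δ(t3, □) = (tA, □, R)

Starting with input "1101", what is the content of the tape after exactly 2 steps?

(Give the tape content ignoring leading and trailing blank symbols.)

Execution trace:
Initial: [t0]1101
Step 1: δ(t0, 1) = (t3, 1, L) → [t3]□1101
Step 2: δ(t3, □) = (tA, □, R) → □[tA]1101

The machine reaches the accept state tA and halts.

After 2 steps, the tape (ignoring leading/trailing blanks) is: 1101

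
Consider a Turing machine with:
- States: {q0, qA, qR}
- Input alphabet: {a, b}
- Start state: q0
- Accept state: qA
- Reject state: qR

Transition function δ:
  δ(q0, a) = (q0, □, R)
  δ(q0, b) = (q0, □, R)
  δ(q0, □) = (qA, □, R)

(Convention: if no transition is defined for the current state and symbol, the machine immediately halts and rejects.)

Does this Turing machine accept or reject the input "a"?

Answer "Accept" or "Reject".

Execution trace:
Initial: [q0]a
Step 1: δ(q0, a) = (q0, □, R) → □[q0]□
Step 2: δ(q0, □) = (qA, □, R) → □□[qA]□

The machine reaches the accept state qA and halts.

Answer: Accept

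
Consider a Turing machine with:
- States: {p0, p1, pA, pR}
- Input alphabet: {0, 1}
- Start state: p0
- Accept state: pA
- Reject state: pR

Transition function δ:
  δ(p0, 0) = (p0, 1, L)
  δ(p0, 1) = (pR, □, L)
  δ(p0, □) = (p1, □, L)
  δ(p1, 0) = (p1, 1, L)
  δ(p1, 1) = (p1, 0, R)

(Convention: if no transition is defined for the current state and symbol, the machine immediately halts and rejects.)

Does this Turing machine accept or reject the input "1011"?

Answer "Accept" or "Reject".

Execution trace:
Initial: [p0]1011
Step 1: δ(p0, 1) = (pR, □, L) → [pR]□□011

The machine reaches the reject state pR and halts.

Answer: Reject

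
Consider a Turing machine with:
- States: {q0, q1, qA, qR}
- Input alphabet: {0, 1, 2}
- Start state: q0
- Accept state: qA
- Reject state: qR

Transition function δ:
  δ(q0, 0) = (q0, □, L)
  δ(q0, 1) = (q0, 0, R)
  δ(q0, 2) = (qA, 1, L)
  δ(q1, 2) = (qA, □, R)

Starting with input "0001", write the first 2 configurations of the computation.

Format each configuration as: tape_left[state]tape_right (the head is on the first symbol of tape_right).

Transitions applied:
Step 1: δ(q0, 0) = (q0, □, L)

The first 2 configurations are:
[q0]0001 ⊢ [q0]□□001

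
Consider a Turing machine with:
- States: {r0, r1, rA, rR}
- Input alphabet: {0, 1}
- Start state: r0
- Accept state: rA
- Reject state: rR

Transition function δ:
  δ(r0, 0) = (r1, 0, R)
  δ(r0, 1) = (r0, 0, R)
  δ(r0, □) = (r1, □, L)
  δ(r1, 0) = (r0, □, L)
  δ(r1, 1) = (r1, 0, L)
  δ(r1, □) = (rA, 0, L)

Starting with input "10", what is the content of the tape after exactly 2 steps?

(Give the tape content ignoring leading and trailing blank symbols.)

Execution trace:
Initial: [r0]10
Step 1: δ(r0, 1) = (r0, 0, R) → 0[r0]0
Step 2: δ(r0, 0) = (r1, 0, R) → 00[r1]□

After 2 steps, the tape (ignoring leading/trailing blanks) is: 00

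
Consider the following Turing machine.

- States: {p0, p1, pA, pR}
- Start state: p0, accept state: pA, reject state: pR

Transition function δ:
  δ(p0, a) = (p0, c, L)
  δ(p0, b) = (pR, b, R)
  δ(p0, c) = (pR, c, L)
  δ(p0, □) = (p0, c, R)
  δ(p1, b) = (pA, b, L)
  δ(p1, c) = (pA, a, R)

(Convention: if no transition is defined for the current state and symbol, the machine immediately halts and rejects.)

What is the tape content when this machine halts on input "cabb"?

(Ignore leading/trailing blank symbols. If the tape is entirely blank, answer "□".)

Execution trace:
Initial: [p0]cabb
Step 1: δ(p0, c) = (pR, c, L) → [pR]□cabb

The machine reaches the reject state pR and halts.

Final tape (ignoring leading/trailing blanks): cabb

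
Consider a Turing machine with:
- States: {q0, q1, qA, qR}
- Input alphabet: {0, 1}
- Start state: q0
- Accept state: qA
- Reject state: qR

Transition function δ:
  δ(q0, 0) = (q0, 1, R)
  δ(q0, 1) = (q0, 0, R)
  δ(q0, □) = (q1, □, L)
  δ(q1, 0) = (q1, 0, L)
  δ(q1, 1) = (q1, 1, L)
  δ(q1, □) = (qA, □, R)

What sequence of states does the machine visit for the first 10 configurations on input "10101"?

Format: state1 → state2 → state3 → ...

Execution trace:
Initial: [q0]10101
Step 1: δ(q0, 1) = (q0, 0, R) → 0[q0]0101
Step 2: δ(q0, 0) = (q0, 1, R) → 01[q0]101
Step 3: δ(q0, 1) = (q0, 0, R) → 010[q0]01
Step 4: δ(q0, 0) = (q0, 1, R) → 0101[q0]1
Step 5: δ(q0, 1) = (q0, 0, R) → 01010[q0]□
Step 6: δ(q0, □) = (q1, □, L) → 0101[q1]0□
Step 7: δ(q1, 0) = (q1, 0, L) → 010[q1]10□
Step 8: δ(q1, 1) = (q1, 1, L) → 01[q1]010□
Step 9: δ(q1, 0) = (q1, 0, L) → 0[q1]1010□

State sequence: q0 → q0 → q0 → q0 → q0 → q0 → q1 → q1 → q1 → q1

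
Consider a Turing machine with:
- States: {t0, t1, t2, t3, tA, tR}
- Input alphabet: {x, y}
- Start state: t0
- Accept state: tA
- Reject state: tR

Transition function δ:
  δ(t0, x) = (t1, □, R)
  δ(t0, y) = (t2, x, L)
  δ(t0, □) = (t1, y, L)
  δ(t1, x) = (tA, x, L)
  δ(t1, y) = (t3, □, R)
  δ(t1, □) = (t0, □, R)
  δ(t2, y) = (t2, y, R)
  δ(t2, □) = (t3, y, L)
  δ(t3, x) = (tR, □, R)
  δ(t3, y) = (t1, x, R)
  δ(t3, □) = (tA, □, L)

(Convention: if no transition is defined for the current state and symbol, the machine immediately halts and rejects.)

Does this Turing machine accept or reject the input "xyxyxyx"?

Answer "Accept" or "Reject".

Execution trace:
Initial: [t0]xyxyxyx
Step 1: δ(t0, x) = (t1, □, R) → □[t1]yxyxyx
Step 2: δ(t1, y) = (t3, □, R) → □□[t3]xyxyx
Step 3: δ(t3, x) = (tR, □, R) → □□□[tR]yxyx

The machine reaches the reject state tR and halts.

Answer: Reject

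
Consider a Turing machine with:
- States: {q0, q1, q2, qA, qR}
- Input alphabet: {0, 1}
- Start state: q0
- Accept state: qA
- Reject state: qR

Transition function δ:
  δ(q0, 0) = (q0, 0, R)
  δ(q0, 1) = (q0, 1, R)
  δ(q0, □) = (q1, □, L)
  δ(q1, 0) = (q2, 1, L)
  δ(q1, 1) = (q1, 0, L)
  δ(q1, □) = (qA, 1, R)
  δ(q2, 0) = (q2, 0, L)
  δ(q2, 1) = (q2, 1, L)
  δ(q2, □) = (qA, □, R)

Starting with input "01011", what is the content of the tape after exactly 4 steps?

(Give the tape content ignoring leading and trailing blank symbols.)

Execution trace:
Initial: [q0]01011
Step 1: δ(q0, 0) = (q0, 0, R) → 0[q0]1011
Step 2: δ(q0, 1) = (q0, 1, R) → 01[q0]011
Step 3: δ(q0, 0) = (q0, 0, R) → 010[q0]11
Step 4: δ(q0, 1) = (q0, 1, R) → 0101[q0]1

After 4 steps, the tape (ignoring leading/trailing blanks) is: 01011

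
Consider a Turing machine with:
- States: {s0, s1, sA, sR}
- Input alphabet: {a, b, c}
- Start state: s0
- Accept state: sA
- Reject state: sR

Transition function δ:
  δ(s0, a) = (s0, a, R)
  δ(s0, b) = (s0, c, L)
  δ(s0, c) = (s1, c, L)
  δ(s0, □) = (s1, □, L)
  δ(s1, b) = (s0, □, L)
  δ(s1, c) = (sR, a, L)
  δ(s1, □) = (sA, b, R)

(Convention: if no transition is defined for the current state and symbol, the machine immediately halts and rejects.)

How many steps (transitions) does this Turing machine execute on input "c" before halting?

Execution trace:
Initial: [s0]c
Step 1: δ(s0, c) = (s1, c, L) → [s1]□c
Step 2: δ(s1, □) = (sA, b, R) → b[sA]c

The machine reaches the accept state sA and halts.

The machine executed 2 steps before halting.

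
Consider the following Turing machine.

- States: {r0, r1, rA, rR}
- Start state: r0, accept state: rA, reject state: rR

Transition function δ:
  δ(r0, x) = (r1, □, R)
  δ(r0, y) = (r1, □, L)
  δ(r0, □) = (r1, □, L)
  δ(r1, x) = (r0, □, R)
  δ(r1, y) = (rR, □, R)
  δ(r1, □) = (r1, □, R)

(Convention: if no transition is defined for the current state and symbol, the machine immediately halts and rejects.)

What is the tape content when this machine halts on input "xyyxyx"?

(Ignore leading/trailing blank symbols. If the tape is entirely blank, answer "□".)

Execution trace:
Initial: [r0]xyyxyx
Step 1: δ(r0, x) = (r1, □, R) → □[r1]yyxyx
Step 2: δ(r1, y) = (rR, □, R) → □□[rR]yxyx

The machine reaches the reject state rR and halts.

Final tape (ignoring leading/trailing blanks): yxyx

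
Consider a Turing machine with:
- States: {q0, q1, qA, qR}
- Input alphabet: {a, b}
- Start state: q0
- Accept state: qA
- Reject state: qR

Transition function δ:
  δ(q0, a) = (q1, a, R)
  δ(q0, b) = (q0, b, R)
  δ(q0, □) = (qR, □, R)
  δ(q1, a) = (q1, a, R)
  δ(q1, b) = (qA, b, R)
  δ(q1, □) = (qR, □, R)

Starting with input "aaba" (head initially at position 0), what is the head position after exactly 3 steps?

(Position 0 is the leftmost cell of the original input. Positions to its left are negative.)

Execution trace (head position shown):
Step 0: [q0]aaba  (head at position 0)
Step 1: move right → a[q1]aba  (head at position 1)
Step 2: move right → aa[q1]ba  (head at position 2)
Step 3: move right → aab[qA]a  (head at position 3)

After 3 steps, the head is at position 3.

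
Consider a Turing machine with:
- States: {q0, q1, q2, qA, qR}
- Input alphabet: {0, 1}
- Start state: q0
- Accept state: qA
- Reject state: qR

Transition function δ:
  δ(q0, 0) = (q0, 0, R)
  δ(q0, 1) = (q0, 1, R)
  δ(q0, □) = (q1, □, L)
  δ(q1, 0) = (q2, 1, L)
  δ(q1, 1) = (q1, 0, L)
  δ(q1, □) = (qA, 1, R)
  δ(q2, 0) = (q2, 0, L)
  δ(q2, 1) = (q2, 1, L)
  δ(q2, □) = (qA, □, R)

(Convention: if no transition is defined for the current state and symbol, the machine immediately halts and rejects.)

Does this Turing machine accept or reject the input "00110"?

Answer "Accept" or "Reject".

Execution trace:
Initial: [q0]00110
Step 1: δ(q0, 0) = (q0, 0, R) → 0[q0]0110
Step 2: δ(q0, 0) = (q0, 0, R) → 00[q0]110
Step 3: δ(q0, 1) = (q0, 1, R) → 001[q0]10
Step 4: δ(q0, 1) = (q0, 1, R) → 0011[q0]0
Step 5: δ(q0, 0) = (q0, 0, R) → 00110[q0]□
Step 6: δ(q0, □) = (q1, □, L) → 0011[q1]0□
Step 7: δ(q1, 0) = (q2, 1, L) → 001[q2]11□
Step 8: δ(q2, 1) = (q2, 1, L) → 00[q2]111□
Step 9: δ(q2, 1) = (q2, 1, L) → 0[q2]0111□
Step 10: δ(q2, 0) = (q2, 0, L) → [q2]00111□
Step 11: δ(q2, 0) = (q2, 0, L) → [q2]□00111□
Step 12: δ(q2, □) = (qA, □, R) → □[qA]00111□

The machine reaches the accept state qA and halts.

Answer: Accept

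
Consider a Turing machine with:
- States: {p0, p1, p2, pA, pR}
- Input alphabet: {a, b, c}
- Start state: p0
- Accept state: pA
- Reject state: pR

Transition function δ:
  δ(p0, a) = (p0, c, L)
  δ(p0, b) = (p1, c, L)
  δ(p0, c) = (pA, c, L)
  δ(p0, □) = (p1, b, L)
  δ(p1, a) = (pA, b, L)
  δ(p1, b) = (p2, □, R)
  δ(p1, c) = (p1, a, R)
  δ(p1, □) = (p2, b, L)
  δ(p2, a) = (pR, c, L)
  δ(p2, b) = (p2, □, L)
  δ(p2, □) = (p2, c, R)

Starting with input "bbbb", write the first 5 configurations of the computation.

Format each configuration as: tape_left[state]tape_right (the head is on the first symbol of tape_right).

Transitions applied:
Step 1: δ(p0, b) = (p1, c, L)
Step 2: δ(p1, □) = (p2, b, L)
Step 3: δ(p2, □) = (p2, c, R)
Step 4: δ(p2, b) = (p2, □, L)

The first 5 configurations are:
[p0]bbbb ⊢ [p1]□cbbb ⊢ [p2]□bcbbb ⊢ c[p2]bcbbb ⊢ [p2]c□cbbb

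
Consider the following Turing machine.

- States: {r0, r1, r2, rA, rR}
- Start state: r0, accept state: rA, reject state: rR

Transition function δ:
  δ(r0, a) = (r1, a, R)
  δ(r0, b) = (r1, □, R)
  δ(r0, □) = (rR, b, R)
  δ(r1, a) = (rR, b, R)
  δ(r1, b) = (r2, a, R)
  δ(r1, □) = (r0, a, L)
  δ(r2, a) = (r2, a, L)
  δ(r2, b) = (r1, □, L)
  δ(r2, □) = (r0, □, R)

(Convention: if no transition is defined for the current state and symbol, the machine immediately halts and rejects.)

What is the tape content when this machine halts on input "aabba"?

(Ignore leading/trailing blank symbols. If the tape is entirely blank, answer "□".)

Execution trace:
Initial: [r0]aabba
Step 1: δ(r0, a) = (r1, a, R) → a[r1]abba
Step 2: δ(r1, a) = (rR, b, R) → ab[rR]bba

The machine reaches the reject state rR and halts.

Final tape (ignoring leading/trailing blanks): abbba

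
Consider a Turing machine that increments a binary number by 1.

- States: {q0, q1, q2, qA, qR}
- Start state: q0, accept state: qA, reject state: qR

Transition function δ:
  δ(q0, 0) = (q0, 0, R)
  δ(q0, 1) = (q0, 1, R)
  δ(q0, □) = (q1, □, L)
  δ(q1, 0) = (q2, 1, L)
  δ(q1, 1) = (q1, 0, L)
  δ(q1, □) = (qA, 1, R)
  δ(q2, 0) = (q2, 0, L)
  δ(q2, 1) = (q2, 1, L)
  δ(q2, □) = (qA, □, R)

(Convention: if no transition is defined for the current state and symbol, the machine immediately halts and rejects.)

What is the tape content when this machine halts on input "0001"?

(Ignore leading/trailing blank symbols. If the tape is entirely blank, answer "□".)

Execution trace:
Initial: [q0]0001
Step 1: δ(q0, 0) = (q0, 0, R) → 0[q0]001
Step 2: δ(q0, 0) = (q0, 0, R) → 00[q0]01
Step 3: δ(q0, 0) = (q0, 0, R) → 000[q0]1
Step 4: δ(q0, 1) = (q0, 1, R) → 0001[q0]□
Step 5: δ(q0, □) = (q1, □, L) → 000[q1]1□
Step 6: δ(q1, 1) = (q1, 0, L) → 00[q1]00□
Step 7: δ(q1, 0) = (q2, 1, L) → 0[q2]010□
Step 8: δ(q2, 0) = (q2, 0, L) → [q2]0010□
Step 9: δ(q2, 0) = (q2, 0, L) → [q2]□0010□
Step 10: δ(q2, □) = (qA, □, R) → □[qA]0010□

The machine reaches the accept state qA and halts.

Final tape (ignoring leading/trailing blanks): 0010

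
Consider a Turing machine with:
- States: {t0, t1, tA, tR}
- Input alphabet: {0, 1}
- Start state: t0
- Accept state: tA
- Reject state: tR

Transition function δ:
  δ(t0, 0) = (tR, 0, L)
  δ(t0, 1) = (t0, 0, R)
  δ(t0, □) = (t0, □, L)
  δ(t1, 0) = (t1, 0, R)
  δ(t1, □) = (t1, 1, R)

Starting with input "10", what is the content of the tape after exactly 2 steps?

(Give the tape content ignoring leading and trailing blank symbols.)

Execution trace:
Initial: [t0]10
Step 1: δ(t0, 1) = (t0, 0, R) → 0[t0]0
Step 2: δ(t0, 0) = (tR, 0, L) → [tR]00

The machine reaches the reject state tR and halts.

After 2 steps, the tape (ignoring leading/trailing blanks) is: 00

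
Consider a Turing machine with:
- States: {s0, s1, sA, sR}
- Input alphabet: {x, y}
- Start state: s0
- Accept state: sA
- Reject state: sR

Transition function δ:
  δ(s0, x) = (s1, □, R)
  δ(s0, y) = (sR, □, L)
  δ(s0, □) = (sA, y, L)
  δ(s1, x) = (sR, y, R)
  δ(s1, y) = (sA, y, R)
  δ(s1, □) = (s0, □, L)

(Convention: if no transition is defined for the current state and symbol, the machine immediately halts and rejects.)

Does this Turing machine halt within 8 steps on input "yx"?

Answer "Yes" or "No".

Execution trace:
Initial: [s0]yx
Step 1: δ(s0, y) = (sR, □, L) → [sR]□□x

The machine reaches the reject state sR and halts.
The machine halted after 1 step (within the 8-step bound).

Answer: Yes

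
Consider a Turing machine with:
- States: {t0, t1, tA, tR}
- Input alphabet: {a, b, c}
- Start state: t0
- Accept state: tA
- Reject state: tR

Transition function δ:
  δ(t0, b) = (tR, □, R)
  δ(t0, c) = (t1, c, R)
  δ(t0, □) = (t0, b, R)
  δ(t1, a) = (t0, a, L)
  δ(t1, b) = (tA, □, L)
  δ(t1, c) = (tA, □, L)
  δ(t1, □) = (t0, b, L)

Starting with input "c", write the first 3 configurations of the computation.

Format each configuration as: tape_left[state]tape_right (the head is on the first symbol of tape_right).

Transitions applied:
Step 1: δ(t0, c) = (t1, c, R)
Step 2: δ(t1, □) = (t0, b, L)

The first 3 configurations are:
[t0]c ⊢ c[t1]□ ⊢ [t0]cb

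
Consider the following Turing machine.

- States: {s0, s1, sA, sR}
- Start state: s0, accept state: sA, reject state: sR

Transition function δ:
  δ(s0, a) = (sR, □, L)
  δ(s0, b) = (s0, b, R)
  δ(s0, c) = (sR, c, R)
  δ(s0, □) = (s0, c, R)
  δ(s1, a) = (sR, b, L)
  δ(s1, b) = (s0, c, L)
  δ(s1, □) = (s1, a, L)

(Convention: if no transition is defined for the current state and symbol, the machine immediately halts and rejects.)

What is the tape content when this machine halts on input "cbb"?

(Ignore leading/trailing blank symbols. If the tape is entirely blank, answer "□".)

Execution trace:
Initial: [s0]cbb
Step 1: δ(s0, c) = (sR, c, R) → c[sR]bb

The machine reaches the reject state sR and halts.

Final tape (ignoring leading/trailing blanks): cbb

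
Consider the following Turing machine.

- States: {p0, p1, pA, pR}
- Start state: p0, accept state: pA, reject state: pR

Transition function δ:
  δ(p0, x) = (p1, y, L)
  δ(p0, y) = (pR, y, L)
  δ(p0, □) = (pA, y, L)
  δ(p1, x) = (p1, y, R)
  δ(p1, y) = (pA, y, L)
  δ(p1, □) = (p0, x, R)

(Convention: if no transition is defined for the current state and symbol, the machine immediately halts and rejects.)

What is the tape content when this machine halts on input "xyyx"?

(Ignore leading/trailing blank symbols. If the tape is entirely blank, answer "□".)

Execution trace:
Initial: [p0]xyyx
Step 1: δ(p0, x) = (p1, y, L) → [p1]□yyyx
Step 2: δ(p1, □) = (p0, x, R) → x[p0]yyyx
Step 3: δ(p0, y) = (pR, y, L) → [pR]xyyyx

The machine reaches the reject state pR and halts.

Final tape (ignoring leading/trailing blanks): xyyyx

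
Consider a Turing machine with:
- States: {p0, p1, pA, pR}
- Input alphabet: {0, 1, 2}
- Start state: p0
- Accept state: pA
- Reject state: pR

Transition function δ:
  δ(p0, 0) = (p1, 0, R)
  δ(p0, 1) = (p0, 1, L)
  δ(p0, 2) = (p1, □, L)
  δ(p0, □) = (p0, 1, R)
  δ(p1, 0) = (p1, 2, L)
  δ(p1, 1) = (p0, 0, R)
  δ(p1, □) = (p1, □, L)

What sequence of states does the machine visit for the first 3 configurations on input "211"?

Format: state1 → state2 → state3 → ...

Execution trace:
Initial: [p0]211
Step 1: δ(p0, 2) = (p1, □, L) → [p1]□□11
Step 2: δ(p1, □) = (p1, □, L) → [p1]□□□11

State sequence: p0 → p1 → p1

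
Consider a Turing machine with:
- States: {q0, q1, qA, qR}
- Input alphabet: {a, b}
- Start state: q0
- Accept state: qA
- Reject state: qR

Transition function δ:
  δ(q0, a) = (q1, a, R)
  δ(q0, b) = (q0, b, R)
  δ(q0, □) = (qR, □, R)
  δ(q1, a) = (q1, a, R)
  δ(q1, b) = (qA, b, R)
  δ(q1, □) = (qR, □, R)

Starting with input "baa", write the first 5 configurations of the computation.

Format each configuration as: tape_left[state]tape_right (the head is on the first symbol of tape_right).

Transitions applied:
Step 1: δ(q0, b) = (q0, b, R)
Step 2: δ(q0, a) = (q1, a, R)
Step 3: δ(q1, a) = (q1, a, R)
Step 4: δ(q1, □) = (qR, □, R)

The first 5 configurations are:
[q0]baa ⊢ b[q0]aa ⊢ ba[q1]a ⊢ baa[q1]□ ⊢ baa□[qR]□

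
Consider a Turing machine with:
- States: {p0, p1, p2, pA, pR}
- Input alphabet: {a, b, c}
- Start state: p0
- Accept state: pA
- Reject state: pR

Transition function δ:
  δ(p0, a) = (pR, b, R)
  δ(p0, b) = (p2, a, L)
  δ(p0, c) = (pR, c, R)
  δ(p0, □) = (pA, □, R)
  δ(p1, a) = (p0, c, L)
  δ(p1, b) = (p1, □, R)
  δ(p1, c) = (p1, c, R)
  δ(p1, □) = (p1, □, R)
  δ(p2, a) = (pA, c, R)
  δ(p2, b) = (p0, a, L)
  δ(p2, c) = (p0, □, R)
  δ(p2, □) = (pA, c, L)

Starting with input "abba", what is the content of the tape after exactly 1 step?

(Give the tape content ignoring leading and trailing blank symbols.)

Execution trace:
Initial: [p0]abba
Step 1: δ(p0, a) = (pR, b, R) → b[pR]bba

The machine reaches the reject state pR and halts.

After 1 step, the tape (ignoring leading/trailing blanks) is: bbba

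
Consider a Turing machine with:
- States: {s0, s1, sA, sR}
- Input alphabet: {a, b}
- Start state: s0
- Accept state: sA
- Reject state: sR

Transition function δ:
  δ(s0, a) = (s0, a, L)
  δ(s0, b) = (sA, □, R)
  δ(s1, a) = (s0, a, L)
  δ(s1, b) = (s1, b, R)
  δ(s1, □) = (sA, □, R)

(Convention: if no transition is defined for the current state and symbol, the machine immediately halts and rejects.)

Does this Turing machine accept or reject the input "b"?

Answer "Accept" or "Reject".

Execution trace:
Initial: [s0]b
Step 1: δ(s0, b) = (sA, □, R) → □[sA]□

The machine reaches the accept state sA and halts.

Answer: Accept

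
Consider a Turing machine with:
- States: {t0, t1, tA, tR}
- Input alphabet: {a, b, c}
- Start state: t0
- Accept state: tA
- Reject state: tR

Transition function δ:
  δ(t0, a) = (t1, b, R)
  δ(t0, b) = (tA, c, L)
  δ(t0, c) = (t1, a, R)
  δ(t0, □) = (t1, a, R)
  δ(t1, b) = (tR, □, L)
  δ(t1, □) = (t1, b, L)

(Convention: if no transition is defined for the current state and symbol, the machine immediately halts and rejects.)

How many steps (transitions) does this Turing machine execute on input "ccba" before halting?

Execution trace:
Initial: [t0]ccba
Step 1: δ(t0, c) = (t1, a, R) → a[t1]cba

No transition is defined for δ(t1, c). By convention the machine halts and rejects.

The machine executed 1 step before halting.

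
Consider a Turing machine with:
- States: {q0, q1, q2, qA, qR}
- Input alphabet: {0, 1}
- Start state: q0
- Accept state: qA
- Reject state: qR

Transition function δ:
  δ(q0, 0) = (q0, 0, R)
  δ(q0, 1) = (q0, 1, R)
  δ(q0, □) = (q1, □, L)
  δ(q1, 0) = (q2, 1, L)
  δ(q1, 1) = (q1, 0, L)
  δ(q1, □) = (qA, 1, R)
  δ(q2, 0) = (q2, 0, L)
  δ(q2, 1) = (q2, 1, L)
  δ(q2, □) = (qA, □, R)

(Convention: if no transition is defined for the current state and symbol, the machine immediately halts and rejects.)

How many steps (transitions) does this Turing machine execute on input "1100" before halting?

Execution trace:
Initial: [q0]1100
Step 1: δ(q0, 1) = (q0, 1, R) → 1[q0]100
Step 2: δ(q0, 1) = (q0, 1, R) → 11[q0]00
Step 3: δ(q0, 0) = (q0, 0, R) → 110[q0]0
Step 4: δ(q0, 0) = (q0, 0, R) → 1100[q0]□
Step 5: δ(q0, □) = (q1, □, L) → 110[q1]0□
Step 6: δ(q1, 0) = (q2, 1, L) → 11[q2]01□
Step 7: δ(q2, 0) = (q2, 0, L) → 1[q2]101□
Step 8: δ(q2, 1) = (q2, 1, L) → [q2]1101□
Step 9: δ(q2, 1) = (q2, 1, L) → [q2]□1101□
Step 10: δ(q2, □) = (qA, □, R) → □[qA]1101□

The machine reaches the accept state qA and halts.

The machine executed 10 steps before halting.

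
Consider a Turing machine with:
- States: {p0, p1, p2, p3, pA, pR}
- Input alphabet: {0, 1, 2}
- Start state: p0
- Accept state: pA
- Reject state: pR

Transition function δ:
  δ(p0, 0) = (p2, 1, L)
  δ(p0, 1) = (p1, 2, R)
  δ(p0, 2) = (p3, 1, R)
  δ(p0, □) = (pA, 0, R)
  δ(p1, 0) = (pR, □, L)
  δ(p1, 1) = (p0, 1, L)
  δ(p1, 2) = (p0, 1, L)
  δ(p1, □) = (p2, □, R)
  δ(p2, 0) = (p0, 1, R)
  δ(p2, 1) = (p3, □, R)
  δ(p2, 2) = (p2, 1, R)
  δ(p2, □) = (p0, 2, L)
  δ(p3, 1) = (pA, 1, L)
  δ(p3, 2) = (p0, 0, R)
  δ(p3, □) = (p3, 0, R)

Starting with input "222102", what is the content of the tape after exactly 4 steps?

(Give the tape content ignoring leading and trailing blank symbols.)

Execution trace:
Initial: [p0]222102
Step 1: δ(p0, 2) = (p3, 1, R) → 1[p3]22102
Step 2: δ(p3, 2) = (p0, 0, R) → 10[p0]2102
Step 3: δ(p0, 2) = (p3, 1, R) → 101[p3]102
Step 4: δ(p3, 1) = (pA, 1, L) → 10[pA]1102

The machine reaches the accept state pA and halts.

After 4 steps, the tape (ignoring leading/trailing blanks) is: 101102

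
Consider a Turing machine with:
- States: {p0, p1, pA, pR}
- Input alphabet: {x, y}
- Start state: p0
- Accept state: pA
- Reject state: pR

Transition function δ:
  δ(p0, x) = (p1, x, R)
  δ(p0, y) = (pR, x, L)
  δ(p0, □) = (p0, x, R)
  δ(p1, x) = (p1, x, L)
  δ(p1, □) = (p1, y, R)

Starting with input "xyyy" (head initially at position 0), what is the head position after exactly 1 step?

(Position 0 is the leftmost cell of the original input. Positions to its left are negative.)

Execution trace (head position shown):
Step 0: [p0]xyyy  (head at position 0)
Step 1: move right → x[p1]yyy  (head at position 1)

After 1 step, the head is at position 1.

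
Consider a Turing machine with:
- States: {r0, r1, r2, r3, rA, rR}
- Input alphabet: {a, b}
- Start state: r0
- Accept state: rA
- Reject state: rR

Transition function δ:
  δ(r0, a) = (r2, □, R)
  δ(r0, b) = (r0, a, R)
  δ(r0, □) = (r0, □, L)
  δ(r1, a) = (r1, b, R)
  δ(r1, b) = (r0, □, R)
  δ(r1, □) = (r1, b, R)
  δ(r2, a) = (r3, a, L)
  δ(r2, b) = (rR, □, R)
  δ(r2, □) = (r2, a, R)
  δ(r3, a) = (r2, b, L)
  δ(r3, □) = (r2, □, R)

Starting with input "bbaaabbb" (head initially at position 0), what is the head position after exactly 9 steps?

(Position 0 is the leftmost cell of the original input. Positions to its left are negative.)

Execution trace (head position shown):
Step 0: [r0]bbaaabbb  (head at position 0)
Step 1: move right → a[r0]baaabbb  (head at position 1)
Step 2: move right → aa[r0]aaabbb  (head at position 2)
Step 3: move right → aa□[r2]aabbb  (head at position 3)
Step 4: move left → aa[r3]□aabbb  (head at position 2)
Step 5: move right → aa□[r2]aabbb  (head at position 3)
Step 6: move left → aa[r3]□aabbb  (head at position 2)
Step 7: move right → aa□[r2]aabbb  (head at position 3)
Step 8: move left → aa[r3]□aabbb  (head at position 2)
Step 9: move right → aa□[r2]aabbb  (head at position 3)

After 9 steps, the head is at position 3.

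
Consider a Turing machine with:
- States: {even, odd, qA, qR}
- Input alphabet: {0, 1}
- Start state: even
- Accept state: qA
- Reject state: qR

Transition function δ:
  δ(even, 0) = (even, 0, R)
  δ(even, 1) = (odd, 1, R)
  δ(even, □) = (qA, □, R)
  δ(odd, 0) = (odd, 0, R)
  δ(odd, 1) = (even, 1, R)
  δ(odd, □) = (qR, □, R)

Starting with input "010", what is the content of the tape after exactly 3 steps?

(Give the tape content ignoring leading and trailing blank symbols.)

Execution trace:
Initial: [even]010
Step 1: δ(even, 0) = (even, 0, R) → 0[even]10
Step 2: δ(even, 1) = (odd, 1, R) → 01[odd]0
Step 3: δ(odd, 0) = (odd, 0, R) → 010[odd]□

After 3 steps, the tape (ignoring leading/trailing blanks) is: 010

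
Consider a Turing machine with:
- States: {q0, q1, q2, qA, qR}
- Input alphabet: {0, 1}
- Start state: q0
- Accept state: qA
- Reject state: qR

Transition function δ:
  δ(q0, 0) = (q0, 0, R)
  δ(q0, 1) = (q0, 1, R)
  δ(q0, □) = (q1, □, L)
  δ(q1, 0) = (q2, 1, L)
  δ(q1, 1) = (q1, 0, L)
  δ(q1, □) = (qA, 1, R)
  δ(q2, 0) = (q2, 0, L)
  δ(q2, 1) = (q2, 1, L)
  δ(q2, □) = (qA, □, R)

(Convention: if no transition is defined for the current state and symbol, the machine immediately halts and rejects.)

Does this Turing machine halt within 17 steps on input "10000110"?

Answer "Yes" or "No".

Execution trace:
Initial: [q0]10000110
Step 1: δ(q0, 1) = (q0, 1, R) → 1[q0]0000110
Step 2: δ(q0, 0) = (q0, 0, R) → 10[q0]000110
Step 3: δ(q0, 0) = (q0, 0, R) → 100[q0]00110
Step 4: δ(q0, 0) = (q0, 0, R) → 1000[q0]0110
Step 5: δ(q0, 0) = (q0, 0, R) → 10000[q0]110
Step 6: δ(q0, 1) = (q0, 1, R) → 100001[q0]10
Step 7: δ(q0, 1) = (q0, 1, R) → 1000011[q0]0
Step 8: δ(q0, 0) = (q0, 0, R) → 10000110[q0]□
Step 9: δ(q0, □) = (q1, □, L) → 1000011[q1]0□
Step 10: δ(q1, 0) = (q2, 1, L) → 100001[q2]11□
Step 11: δ(q2, 1) = (q2, 1, L) → 10000[q2]111□
Step 12: δ(q2, 1) = (q2, 1, L) → 1000[q2]0111□
Step 13: δ(q2, 0) = (q2, 0, L) → 100[q2]00111□
Step 14: δ(q2, 0) = (q2, 0, L) → 10[q2]000111□
Step 15: δ(q2, 0) = (q2, 0, L) → 1[q2]0000111□
Step 16: δ(q2, 0) = (q2, 0, L) → [q2]10000111□
Step 17: δ(q2, 1) = (q2, 1, L) → [q2]□10000111□

The machine has not reached a halting state after 17 steps.
The machine did not halt within the 17-step bound.

Answer: No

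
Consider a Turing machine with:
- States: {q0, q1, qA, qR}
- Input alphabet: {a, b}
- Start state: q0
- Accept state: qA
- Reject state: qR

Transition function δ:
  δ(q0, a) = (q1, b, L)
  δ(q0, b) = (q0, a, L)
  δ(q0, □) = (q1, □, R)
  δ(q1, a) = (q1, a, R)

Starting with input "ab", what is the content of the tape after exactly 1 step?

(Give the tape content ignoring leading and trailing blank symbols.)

Execution trace:
Initial: [q0]ab
Step 1: δ(q0, a) = (q1, b, L) → [q1]□bb

No transition is defined for δ(q1, □). By convention the machine halts and rejects.

After 1 step, the tape (ignoring leading/trailing blanks) is: bb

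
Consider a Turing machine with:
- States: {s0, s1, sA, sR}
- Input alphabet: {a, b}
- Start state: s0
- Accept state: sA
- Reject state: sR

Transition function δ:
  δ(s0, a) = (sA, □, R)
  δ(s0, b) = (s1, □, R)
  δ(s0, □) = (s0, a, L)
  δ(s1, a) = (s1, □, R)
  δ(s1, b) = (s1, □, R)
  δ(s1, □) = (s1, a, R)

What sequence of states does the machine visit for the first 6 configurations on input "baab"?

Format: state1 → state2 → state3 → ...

Execution trace:
Initial: [s0]baab
Step 1: δ(s0, b) = (s1, □, R) → □[s1]aab
Step 2: δ(s1, a) = (s1, □, R) → □□[s1]ab
Step 3: δ(s1, a) = (s1, □, R) → □□□[s1]b
Step 4: δ(s1, b) = (s1, □, R) → □□□□[s1]□
Step 5: δ(s1, □) = (s1, a, R) → □□□□a[s1]□

State sequence: s0 → s1 → s1 → s1 → s1 → s1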